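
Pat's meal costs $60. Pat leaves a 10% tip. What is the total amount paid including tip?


Calculate the tip:
10% of $60 = $6
Add tip to meal cost:
$60 + $6 = $66

$66


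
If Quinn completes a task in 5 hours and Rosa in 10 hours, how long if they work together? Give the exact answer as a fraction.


Quinn's rate: 1/5 of the job per hour
Rosa's rate: 1/10 of the job per hour
Combined rate: 1/5 + 1/10 = 3/10 per hour
Time = 1 / (3/10) = 10/3 hours (≈ 3.33 hours)

10/3 hours


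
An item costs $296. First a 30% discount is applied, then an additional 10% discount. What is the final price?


First discount:
30% of $296 = $88.80
Price after first discount:
$296 - $88.80 = $207.20
Second discount:
10% of $207.20 = $20.72
Final price:
$207.20 - $20.72 = $186.48

$186.48


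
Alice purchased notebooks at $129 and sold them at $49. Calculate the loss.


Selling price = $49
Cost price = $129
Loss = cost price - selling price:
Loss = $129 - $49 = $80

$80


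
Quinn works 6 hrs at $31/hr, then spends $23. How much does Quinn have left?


Calculate earnings:
6 x $31 = $186
Subtract spending:
$186 - $23 = $163

$163


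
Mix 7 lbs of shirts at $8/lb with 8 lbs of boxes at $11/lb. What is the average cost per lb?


Cost of shirts:
7 x $8 = $56
Cost of boxes:
8 x $11 = $88
Total cost: $56 + $88 = $144
Total weight: 15 lbs
Average: $144 / 15 = $9.60/lb

$9.60/lb


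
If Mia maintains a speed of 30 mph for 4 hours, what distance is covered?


Use the formula: distance = speed x time
Speed = 30 mph, Time = 4 hours
30 x 4 = 120 miles

120 miles


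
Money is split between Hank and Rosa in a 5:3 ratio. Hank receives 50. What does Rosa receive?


Find the multiplier:
50 / 5 = 10
Apply to Rosa's share:
3 x 10 = 30

30


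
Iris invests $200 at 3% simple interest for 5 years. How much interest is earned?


Use the formula I = P x R x T / 100
P x R x T = 200 x 3 x 5 = 3000
I = 3000 / 100 = $30

$30


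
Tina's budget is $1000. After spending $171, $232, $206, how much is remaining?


Add up expenses:
$171 + $232 + $206 = $609
Subtract from budget:
$1000 - $609 = $391

$391


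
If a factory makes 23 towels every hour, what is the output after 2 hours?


Production rate: 23 towels per hour
Time: 2 hours
Total: 23 x 2 = 46 towels

46 towels


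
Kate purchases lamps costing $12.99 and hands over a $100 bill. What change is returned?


Start with the amount paid:
$100
Subtract the price:
$100 - $12.99 = $87.01

$87.01


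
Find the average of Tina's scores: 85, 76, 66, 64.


Add the scores:
85 + 76 + 66 + 64 = 291
Divide by the number of tests:
291 / 4 = 72.75

72.75


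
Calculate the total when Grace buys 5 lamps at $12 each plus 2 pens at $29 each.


Cost of lamps:
5 x $12 = $60
Cost of pens:
2 x $29 = $58
Add both:
$60 + $58 = $118

$118


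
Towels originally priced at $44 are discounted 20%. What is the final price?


Calculate the discount amount:
20% of $44 = $8.80
Subtract from original:
$44 - $8.80 = $35.20

$35.20


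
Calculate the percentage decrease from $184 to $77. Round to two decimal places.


Find the absolute change:
|77 - 184| = 107
Divide by original and multiply by 100:
107 / 184 x 100 = 58.1521...% ≈ 58.15%

58.15%


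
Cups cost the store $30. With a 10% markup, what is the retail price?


Calculate the markup amount:
10% of $30 = $3
Add to cost:
$30 + $3 = $33

$33


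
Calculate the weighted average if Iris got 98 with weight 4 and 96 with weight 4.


Weighted sum:
4 x 98 + 4 x 96 = 776
Total weight:
4 + 4 = 8
Weighted average:
776 / 8 = 97

97


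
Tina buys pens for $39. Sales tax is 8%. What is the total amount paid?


Calculate the tax:
8% of $39 = $3.12
Add tax to price:
$39 + $3.12 = $42.12

$42.12


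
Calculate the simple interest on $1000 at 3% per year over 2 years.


Use the formula I = P x R x T / 100
P x R x T = 1000 x 3 x 2 = 6000
I = 6000 / 100 = $60

$60


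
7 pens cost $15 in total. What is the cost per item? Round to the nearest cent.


Total cost: $15
Number of items: 7
Unit price: $15 / 7 = $2.1428... ≈ $2.14

$2.14


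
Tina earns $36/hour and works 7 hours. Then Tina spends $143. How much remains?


Calculate earnings:
7 x $36 = $252
Subtract spending:
$252 - $143 = $109

$109


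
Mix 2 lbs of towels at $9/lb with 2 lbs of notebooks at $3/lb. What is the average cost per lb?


Cost of towels:
2 x $9 = $18
Cost of notebooks:
2 x $3 = $6
Total cost: $18 + $6 = $24
Total weight: 4 lbs
Average: $24 / 4 = $6/lb

$6/lb


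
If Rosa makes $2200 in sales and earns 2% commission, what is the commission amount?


Convert rate to decimal:
2% = 0.02
Multiply by sales:
$2200 x 0.02 = $44

$44


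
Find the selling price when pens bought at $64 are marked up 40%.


Calculate the markup amount:
40% of $64 = $25.60
Add to cost:
$64 + $25.60 = $89.60

$89.60


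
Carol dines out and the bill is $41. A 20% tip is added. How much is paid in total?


Calculate the tip:
20% of $41 = $8.20
Add tip to meal cost:
$41 + $8.20 = $49.20

$49.20


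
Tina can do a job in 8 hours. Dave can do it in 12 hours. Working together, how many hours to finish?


Tina's rate: 1/8 of the job per hour
Dave's rate: 1/12 of the job per hour
Combined rate: 1/8 + 1/12 = 5/24 per hour
Time = 1 / (5/24) = 24/5 = 4.8 hours

4.8 hours


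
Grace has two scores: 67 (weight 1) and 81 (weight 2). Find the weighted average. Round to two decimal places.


Weighted sum:
1 x 67 + 2 x 81 = 229
Total weight:
1 + 2 = 3
Weighted average:
229 / 3 = 76.3333... ≈ 76.33

76.33


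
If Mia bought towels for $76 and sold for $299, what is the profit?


Selling price = $299
Cost price = $76
Profit = selling price - cost price:
Profit = $299 - $76 = $223

$223


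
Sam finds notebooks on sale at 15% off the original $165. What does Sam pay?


Calculate the discount amount:
15% of $165 = $24.75
Subtract from original:
$165 - $24.75 = $140.25

$140.25


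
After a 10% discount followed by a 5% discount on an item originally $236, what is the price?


First discount:
10% of $236 = $23.60
Price after first discount:
$236 - $23.60 = $212.40
Second discount:
5% of $212.40 = $10.62
Final price:
$212.40 - $10.62 = $201.78

$201.78


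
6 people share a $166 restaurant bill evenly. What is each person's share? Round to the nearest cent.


Total bill: $166
Number of people: 6
Each pays: $166 / 6 = $27.6666... ≈ $27.67

$27.67


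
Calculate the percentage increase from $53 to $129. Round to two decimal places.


Find the absolute change:
|129 - 53| = 76
Divide by original and multiply by 100:
76 / 53 x 100 = 143.3962...% ≈ 143.4%

143.4%


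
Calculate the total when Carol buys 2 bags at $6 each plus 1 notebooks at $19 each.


Cost of bags:
2 x $6 = $12
Cost of notebooks:
1 x $19 = $19
Add both:
$12 + $19 = $31

$31


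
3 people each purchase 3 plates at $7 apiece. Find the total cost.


Cost per person:
3 x $7 = $21
Group total:
3 x $21 = $63

$63


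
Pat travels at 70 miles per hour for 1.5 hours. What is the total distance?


Use the formula: distance = speed x time
Speed = 70 mph, Time = 1.5 hours
70 x 1.5 = 105 miles

105 miles


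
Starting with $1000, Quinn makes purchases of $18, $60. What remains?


Add up expenses:
$18 + $60 = $78
Subtract from budget:
$1000 - $78 = $922

$922


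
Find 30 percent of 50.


Convert percentage to decimal:
30% = 0.3
Multiply:
50 x 0.3 = 15

15


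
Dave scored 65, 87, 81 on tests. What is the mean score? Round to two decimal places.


Add the scores:
65 + 87 + 81 = 233
Divide by the number of tests:
233 / 3 = 77.6666... ≈ 77.67

77.67


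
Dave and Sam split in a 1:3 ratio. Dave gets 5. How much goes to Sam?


Find the multiplier:
5 / 1 = 5
Apply to Sam's share:
3 x 5 = 15

15


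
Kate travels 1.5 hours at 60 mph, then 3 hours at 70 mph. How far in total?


Leg 1 distance:
60 x 1.5 = 90 miles
Leg 2 distance:
70 x 3 = 210 miles
Total distance:
90 + 210 = 300 miles

300 miles


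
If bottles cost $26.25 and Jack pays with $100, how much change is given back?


Start with the amount paid:
$100
Subtract the price:
$100 - $26.25 = $73.75

$73.75


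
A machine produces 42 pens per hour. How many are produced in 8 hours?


Production rate: 42 pens per hour
Time: 8 hours
Total: 42 x 8 = 336 pens

336 pens


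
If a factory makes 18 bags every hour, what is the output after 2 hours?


Production rate: 18 bags per hour
Time: 2 hours
Total: 18 x 2 = 36 bags

36 bags


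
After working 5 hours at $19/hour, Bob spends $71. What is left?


Calculate earnings:
5 x $19 = $95
Subtract spending:
$95 - $71 = $24

$24


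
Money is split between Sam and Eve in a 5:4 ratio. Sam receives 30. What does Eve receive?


Find the multiplier:
30 / 5 = 6
Apply to Eve's share:
4 x 6 = 24

24


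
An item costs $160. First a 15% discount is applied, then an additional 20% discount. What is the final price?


First discount:
15% of $160 = $24
Price after first discount:
$160 - $24 = $136
Second discount:
20% of $136 = $27.20
Final price:
$136 - $27.20 = $108.80

$108.80


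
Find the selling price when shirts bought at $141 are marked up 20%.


Calculate the markup amount:
20% of $141 = $28.20
Add to cost:
$141 + $28.20 = $169.20

$169.20


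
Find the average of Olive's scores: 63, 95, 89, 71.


Add the scores:
63 + 95 + 89 + 71 = 318
Divide by the number of tests:
318 / 4 = 79.5

79.5


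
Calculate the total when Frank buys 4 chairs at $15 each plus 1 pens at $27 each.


Cost of chairs:
4 x $15 = $60
Cost of pens:
1 x $27 = $27
Add both:
$60 + $27 = $87

$87


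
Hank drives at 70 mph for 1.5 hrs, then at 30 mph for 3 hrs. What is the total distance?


Leg 1 distance:
70 x 1.5 = 105 miles
Leg 2 distance:
30 x 3 = 90 miles
Total distance:
105 + 90 = 195 miles

195 miles


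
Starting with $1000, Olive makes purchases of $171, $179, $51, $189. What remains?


Add up expenses:
$171 + $179 + $51 + $189 = $590
Subtract from budget:
$1000 - $590 = $410

$410


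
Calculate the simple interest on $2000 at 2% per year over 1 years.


Use the formula I = P x R x T / 100
P x R x T = 2000 x 2 x 1 = 4000
I = 4000 / 100 = $40

$40


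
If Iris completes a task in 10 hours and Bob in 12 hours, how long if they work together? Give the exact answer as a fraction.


Iris's rate: 1/10 of the job per hour
Bob's rate: 1/12 of the job per hour
Combined rate: 1/10 + 1/12 = 11/60 per hour
Time = 1 / (11/60) = 60/11 hours (≈ 5.45 hours)

60/11 hours


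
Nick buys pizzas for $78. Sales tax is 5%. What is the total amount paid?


Calculate the tax:
5% of $78 = $3.90
Add tax to price:
$78 + $3.90 = $81.90

$81.90


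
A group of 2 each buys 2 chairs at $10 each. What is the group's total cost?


Cost per person:
2 x $10 = $20
Group total:
2 x $20 = $40

$40


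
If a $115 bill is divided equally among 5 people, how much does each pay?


Total bill: $115
Number of people: 5
Each pays: $115 / 5 = $23

$23


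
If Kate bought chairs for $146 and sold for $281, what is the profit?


Selling price = $281
Cost price = $146
Profit = selling price - cost price:
Profit = $281 - $146 = $135

$135


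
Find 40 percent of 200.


Convert percentage to decimal:
40% = 0.4
Multiply:
200 x 0.4 = 80

80


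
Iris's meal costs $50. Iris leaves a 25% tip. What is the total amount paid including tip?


Calculate the tip:
25% of $50 = $12.50
Add tip to meal cost:
$50 + $12.50 = $62.50

$62.50


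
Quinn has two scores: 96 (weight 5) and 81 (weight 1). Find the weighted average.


Weighted sum:
5 x 96 + 1 x 81 = 561
Total weight:
5 + 1 = 6
Weighted average:
561 / 6 = 93.5

93.5


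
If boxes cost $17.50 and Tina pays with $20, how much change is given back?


Start with the amount paid:
$20
Subtract the price:
$20 - $17.50 = $2.50

$2.50


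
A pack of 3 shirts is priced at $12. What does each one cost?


Total cost: $12
Number of items: 3
Unit price: $12 / 3 = $4

$4


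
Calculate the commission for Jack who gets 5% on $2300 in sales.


Convert rate to decimal:
5% = 0.05
Multiply by sales:
$2300 x 0.05 = $115

$115


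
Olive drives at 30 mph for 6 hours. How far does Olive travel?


Use the formula: distance = speed x time
Speed = 30 mph, Time = 6 hours
30 x 6 = 180 miles

180 miles


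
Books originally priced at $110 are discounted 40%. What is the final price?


Calculate the discount amount:
40% of $110 = $44
Subtract from original:
$110 - $44 = $66

$66


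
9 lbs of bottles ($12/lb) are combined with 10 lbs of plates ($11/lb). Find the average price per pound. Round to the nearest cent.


Cost of bottles:
9 x $12 = $108
Cost of plates:
10 x $11 = $110
Total cost: $108 + $110 = $218
Total weight: 19 lbs
Average: $218 / 19 = $11.4736... ≈ $11.47/lb

$11.47/lb


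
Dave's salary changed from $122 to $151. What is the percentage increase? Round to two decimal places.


Find the absolute change:
|151 - 122| = 29
Divide by original and multiply by 100:
29 / 122 x 100 = 23.7704...% ≈ 23.77%

23.77%


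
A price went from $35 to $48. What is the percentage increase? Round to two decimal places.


Find the absolute change:
|48 - 35| = 13
Divide by original and multiply by 100:
13 / 35 x 100 = 37.1428...% ≈ 37.14%

37.14%


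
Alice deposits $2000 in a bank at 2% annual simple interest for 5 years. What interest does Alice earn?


Use the formula I = P x R x T / 100
P x R x T = 2000 x 2 x 5 = 20000
I = 20000 / 100 = $200

$200


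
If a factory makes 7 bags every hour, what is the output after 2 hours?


Production rate: 7 bags per hour
Time: 2 hours
Total: 7 x 2 = 14 bags

14 bags


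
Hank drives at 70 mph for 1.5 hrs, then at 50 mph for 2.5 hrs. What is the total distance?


Leg 1 distance:
70 x 1.5 = 105 miles
Leg 2 distance:
50 x 2.5 = 125 miles
Total distance:
105 + 125 = 230 miles

230 miles


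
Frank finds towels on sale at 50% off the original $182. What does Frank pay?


Calculate the discount amount:
50% of $182 = $91
Subtract from original:
$182 - $91 = $91

$91


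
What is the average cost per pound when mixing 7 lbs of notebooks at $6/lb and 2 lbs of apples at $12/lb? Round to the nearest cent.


Cost of notebooks:
7 x $6 = $42
Cost of apples:
2 x $12 = $24
Total cost: $42 + $24 = $66
Total weight: 9 lbs
Average: $66 / 9 = $7.3333... ≈ $7.33/lb

$7.33/lb


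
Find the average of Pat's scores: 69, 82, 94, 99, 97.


Add the scores:
69 + 82 + 94 + 99 + 97 = 441
Divide by the number of tests:
441 / 5 = 88.2

88.2


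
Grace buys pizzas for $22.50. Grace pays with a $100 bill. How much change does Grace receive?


Start with the amount paid:
$100
Subtract the price:
$100 - $22.50 = $77.50

$77.50


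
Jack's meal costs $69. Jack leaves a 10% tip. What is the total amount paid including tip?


Calculate the tip:
10% of $69 = $6.90
Add tip to meal cost:
$69 + $6.90 = $75.90

$75.90


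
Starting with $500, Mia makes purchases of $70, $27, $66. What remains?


Add up expenses:
$70 + $27 + $66 = $163
Subtract from budget:
$500 - $163 = $337

$337


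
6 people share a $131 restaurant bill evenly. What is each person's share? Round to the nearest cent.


Total bill: $131
Number of people: 6
Each pays: $131 / 6 = $21.8333... ≈ $21.83

$21.83


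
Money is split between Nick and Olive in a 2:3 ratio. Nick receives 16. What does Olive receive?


Find the multiplier:
16 / 2 = 8
Apply to Olive's share:
3 x 8 = 24

24


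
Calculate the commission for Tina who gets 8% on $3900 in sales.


Convert rate to decimal:
8% = 0.08
Multiply by sales:
$3900 x 0.08 = $312

$312


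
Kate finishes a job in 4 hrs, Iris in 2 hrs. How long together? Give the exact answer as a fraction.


Kate's rate: 1/4 of the job per hour
Iris's rate: 1/2 of the job per hour
Combined rate: 1/4 + 1/2 = 3/4 per hour
Time = 1 / (3/4) = 4/3 hours (≈ 1.33 hours)

4/3 hours


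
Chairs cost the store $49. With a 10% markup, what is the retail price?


Calculate the markup amount:
10% of $49 = $4.90
Add to cost:
$49 + $4.90 = $53.90

$53.90


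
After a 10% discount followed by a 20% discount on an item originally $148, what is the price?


First discount:
10% of $148 = $14.80
Price after first discount:
$148 - $14.80 = $133.20
Second discount:
20% of $133.20 = $26.64
Final price:
$133.20 - $26.64 = $106.56

$106.56


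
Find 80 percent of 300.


Convert percentage to decimal:
80% = 0.8
Multiply:
300 x 0.8 = 240

240


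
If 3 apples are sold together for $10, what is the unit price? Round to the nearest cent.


Total cost: $10
Number of items: 3
Unit price: $10 / 3 = $3.3333... ≈ $3.33

$3.33


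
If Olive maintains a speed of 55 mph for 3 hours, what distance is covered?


Use the formula: distance = speed x time
Speed = 55 mph, Time = 3 hours
55 x 3 = 165 miles

165 miles


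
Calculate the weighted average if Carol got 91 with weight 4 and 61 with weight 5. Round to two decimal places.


Weighted sum:
4 x 91 + 5 x 61 = 669
Total weight:
4 + 5 = 9
Weighted average:
669 / 9 = 74.3333... ≈ 74.33

74.33


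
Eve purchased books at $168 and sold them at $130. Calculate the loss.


Selling price = $130
Cost price = $168
Loss = cost price - selling price:
Loss = $168 - $130 = $38

$38


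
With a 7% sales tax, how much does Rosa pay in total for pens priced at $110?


Calculate the tax:
7% of $110 = $7.70
Add tax to price:
$110 + $7.70 = $117.70

$117.70


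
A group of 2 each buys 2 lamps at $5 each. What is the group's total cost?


Cost per person:
2 x $5 = $10
Group total:
2 x $10 = $20

$20


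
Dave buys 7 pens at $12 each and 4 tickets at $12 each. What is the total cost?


Cost of pens:
7 x $12 = $84
Cost of tickets:
4 x $12 = $48
Add both:
$84 + $48 = $132

$132


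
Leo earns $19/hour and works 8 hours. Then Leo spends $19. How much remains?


Calculate earnings:
8 x $19 = $152
Subtract spending:
$152 - $19 = $133

$133


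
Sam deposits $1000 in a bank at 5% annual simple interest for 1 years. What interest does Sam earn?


Use the formula I = P x R x T / 100
P x R x T = 1000 x 5 x 1 = 5000
I = 5000 / 100 = $50

$50


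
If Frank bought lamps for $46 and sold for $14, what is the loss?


Selling price = $14
Cost price = $46
Loss = cost price - selling price:
Loss = $46 - $14 = $32

$32


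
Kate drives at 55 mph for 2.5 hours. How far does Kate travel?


Use the formula: distance = speed x time
Speed = 55 mph, Time = 2.5 hours
55 x 2.5 = 137.5 miles

137.5 miles


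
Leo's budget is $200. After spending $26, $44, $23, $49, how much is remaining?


Add up expenses:
$26 + $44 + $23 + $49 = $142
Subtract from budget:
$200 - $142 = $58

$58


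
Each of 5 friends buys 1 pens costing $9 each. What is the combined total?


Cost per person:
1 x $9 = $9
Group total:
5 x $9 = $45

$45


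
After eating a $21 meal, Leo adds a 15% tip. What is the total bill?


Calculate the tip:
15% of $21 = $3.15
Add tip to meal cost:
$21 + $3.15 = $24.15

$24.15


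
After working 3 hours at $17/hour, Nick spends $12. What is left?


Calculate earnings:
3 x $17 = $51
Subtract spending:
$51 - $12 = $39

$39


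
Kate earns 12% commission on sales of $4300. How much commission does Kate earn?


Convert rate to decimal:
12% = 0.12
Multiply by sales:
$4300 x 0.12 = $516

$516


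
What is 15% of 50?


Convert percentage to decimal:
15% = 0.15
Multiply:
50 x 0.15 = 7.5

7.5


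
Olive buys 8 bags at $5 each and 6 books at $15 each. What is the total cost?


Cost of bags:
8 x $5 = $40
Cost of books:
6 x $15 = $90
Add both:
$40 + $90 = $130

$130


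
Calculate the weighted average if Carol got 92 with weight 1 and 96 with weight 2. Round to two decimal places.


Weighted sum:
1 x 92 + 2 x 96 = 284
Total weight:
1 + 2 = 3
Weighted average:
284 / 3 = 94.6666... ≈ 94.67

94.67


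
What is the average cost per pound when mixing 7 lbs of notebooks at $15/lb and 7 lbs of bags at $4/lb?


Cost of notebooks:
7 x $15 = $105
Cost of bags:
7 x $4 = $28
Total cost: $105 + $28 = $133
Total weight: 14 lbs
Average: $133 / 14 = $9.50/lb

$9.50/lb


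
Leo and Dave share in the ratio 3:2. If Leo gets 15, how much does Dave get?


Find the multiplier:
15 / 3 = 5
Apply to Dave's share:
2 x 5 = 10

10


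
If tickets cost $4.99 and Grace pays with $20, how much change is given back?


Start with the amount paid:
$20
Subtract the price:
$20 - $4.99 = $15.01

$15.01


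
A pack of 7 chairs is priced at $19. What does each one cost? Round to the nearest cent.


Total cost: $19
Number of items: 7
Unit price: $19 / 7 = $2.7142... ≈ $2.71

$2.71


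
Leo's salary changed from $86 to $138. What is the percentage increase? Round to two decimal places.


Find the absolute change:
|138 - 86| = 52
Divide by original and multiply by 100:
52 / 86 x 100 = 60.4651...% ≈ 60.47%

60.47%


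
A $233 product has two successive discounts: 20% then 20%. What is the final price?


First discount:
20% of $233 = $46.60
Price after first discount:
$233 - $46.60 = $186.40
Second discount:
20% of $186.40 = $37.28
Final price:
$186.40 - $37.28 = $149.12

$149.12


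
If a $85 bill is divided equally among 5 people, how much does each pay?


Total bill: $85
Number of people: 5
Each pays: $85 / 5 = $17

$17


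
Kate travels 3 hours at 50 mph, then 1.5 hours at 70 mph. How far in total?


Leg 1 distance:
50 x 3 = 150 miles
Leg 2 distance:
70 x 1.5 = 105 miles
Total distance:
150 + 105 = 255 miles

255 miles


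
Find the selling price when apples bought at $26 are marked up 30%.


Calculate the markup amount:
30% of $26 = $7.80
Add to cost:
$26 + $7.80 = $33.80

$33.80


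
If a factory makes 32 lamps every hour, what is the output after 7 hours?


Production rate: 32 lamps per hour
Time: 7 hours
Total: 32 x 7 = 224 lamps

224 lamps


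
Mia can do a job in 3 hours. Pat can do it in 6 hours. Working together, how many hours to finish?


Mia's rate: 1/3 of the job per hour
Pat's rate: 1/6 of the job per hour
Combined rate: 1/3 + 1/6 = 1/2 per hour
Time = 1 / (1/2) = 2 hours

2 hours


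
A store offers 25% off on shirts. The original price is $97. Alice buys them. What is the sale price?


Calculate the discount amount:
25% of $97 = $24.25
Subtract from original:
$97 - $24.25 = $72.75

$72.75


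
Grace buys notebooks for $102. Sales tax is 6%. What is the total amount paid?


Calculate the tax:
6% of $102 = $6.12
Add tax to price:
$102 + $6.12 = $108.12

$108.12


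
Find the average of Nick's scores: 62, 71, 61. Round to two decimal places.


Add the scores:
62 + 71 + 61 = 194
Divide by the number of tests:
194 / 3 = 64.6666... ≈ 64.67

64.67


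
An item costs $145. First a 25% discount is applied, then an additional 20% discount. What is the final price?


First discount:
25% of $145 = $36.25
Price after first discount:
$145 - $36.25 = $108.75
Second discount:
20% of $108.75 = $21.75
Final price:
$108.75 - $21.75 = $87

$87


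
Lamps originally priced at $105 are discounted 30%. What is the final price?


Calculate the discount amount:
30% of $105 = $31.50
Subtract from original:
$105 - $31.50 = $73.50

$73.50


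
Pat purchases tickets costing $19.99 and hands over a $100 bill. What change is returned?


Start with the amount paid:
$100
Subtract the price:
$100 - $19.99 = $80.01

$80.01


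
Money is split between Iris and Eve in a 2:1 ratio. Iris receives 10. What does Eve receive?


Find the multiplier:
10 / 2 = 5
Apply to Eve's share:
1 x 5 = 5

5


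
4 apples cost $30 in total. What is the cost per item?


Total cost: $30
Number of items: 4
Unit price: $30 / 4 = $7.50

$7.50


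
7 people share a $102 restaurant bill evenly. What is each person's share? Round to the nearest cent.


Total bill: $102
Number of people: 7
Each pays: $102 / 7 = $14.5714... ≈ $14.57

$14.57


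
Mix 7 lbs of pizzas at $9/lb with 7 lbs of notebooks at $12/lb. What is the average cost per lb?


Cost of pizzas:
7 x $9 = $63
Cost of notebooks:
7 x $12 = $84
Total cost: $63 + $84 = $147
Total weight: 14 lbs
Average: $147 / 14 = $10.50/lb

$10.50/lb


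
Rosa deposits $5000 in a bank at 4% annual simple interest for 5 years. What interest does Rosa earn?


Use the formula I = P x R x T / 100
P x R x T = 5000 x 4 x 5 = 100000
I = 100000 / 100 = $1000

$1000


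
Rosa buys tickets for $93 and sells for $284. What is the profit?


Selling price = $284
Cost price = $93
Profit = selling price - cost price:
Profit = $284 - $93 = $191

$191


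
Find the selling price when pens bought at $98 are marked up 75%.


Calculate the markup amount:
75% of $98 = $73.50
Add to cost:
$98 + $73.50 = $171.50

$171.50


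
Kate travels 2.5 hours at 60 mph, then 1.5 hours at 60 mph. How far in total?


Leg 1 distance:
60 x 2.5 = 150 miles
Leg 2 distance:
60 x 1.5 = 90 miles
Total distance:
150 + 90 = 240 miles

240 miles


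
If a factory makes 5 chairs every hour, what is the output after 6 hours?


Production rate: 5 chairs per hour
Time: 6 hours
Total: 5 x 6 = 30 chairs

30 chairs


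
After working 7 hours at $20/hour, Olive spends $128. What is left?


Calculate earnings:
7 x $20 = $140
Subtract spending:
$140 - $128 = $12

$12


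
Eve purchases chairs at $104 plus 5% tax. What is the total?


Calculate the tax:
5% of $104 = $5.20
Add tax to price:
$104 + $5.20 = $109.20

$109.20


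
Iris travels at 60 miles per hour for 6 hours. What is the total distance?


Use the formula: distance = speed x time
Speed = 60 mph, Time = 6 hours
60 x 6 = 360 miles

360 miles


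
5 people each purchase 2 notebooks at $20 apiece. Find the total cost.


Cost per person:
2 x $20 = $40
Group total:
5 x $40 = $200

$200


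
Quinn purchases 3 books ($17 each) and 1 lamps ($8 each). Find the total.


Cost of books:
3 x $17 = $51
Cost of lamps:
1 x $8 = $8
Add both:
$51 + $8 = $59

$59


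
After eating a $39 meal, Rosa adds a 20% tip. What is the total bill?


Calculate the tip:
20% of $39 = $7.80
Add tip to meal cost:
$39 + $7.80 = $46.80

$46.80


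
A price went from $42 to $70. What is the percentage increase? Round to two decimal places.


Find the absolute change:
|70 - 42| = 28
Divide by original and multiply by 100:
28 / 42 x 100 = 66.6666...% ≈ 66.67%

66.67%


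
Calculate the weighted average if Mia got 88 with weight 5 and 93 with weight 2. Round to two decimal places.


Weighted sum:
5 x 88 + 2 x 93 = 626
Total weight:
5 + 2 = 7
Weighted average:
626 / 7 = 89.4285... ≈ 89.43

89.43


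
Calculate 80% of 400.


Convert percentage to decimal:
80% = 0.8
Multiply:
400 x 0.8 = 320

320


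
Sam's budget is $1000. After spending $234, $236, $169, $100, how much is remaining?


Add up expenses:
$234 + $236 + $169 + $100 = $739
Subtract from budget:
$1000 - $739 = $261

$261


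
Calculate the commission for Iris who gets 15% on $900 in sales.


Convert rate to decimal:
15% = 0.15
Multiply by sales:
$900 x 0.15 = $135

$135


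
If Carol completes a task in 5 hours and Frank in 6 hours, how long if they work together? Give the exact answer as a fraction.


Carol's rate: 1/5 of the job per hour
Frank's rate: 1/6 of the job per hour
Combined rate: 1/5 + 1/6 = 11/30 per hour
Time = 1 / (11/30) = 30/11 hours (≈ 2.73 hours)

30/11 hours


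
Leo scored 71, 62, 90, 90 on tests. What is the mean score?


Add the scores:
71 + 62 + 90 + 90 = 313
Divide by the number of tests:
313 / 4 = 78.25

78.25


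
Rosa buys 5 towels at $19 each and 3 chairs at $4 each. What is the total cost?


Cost of towels:
5 x $19 = $95
Cost of chairs:
3 x $4 = $12
Add both:
$95 + $12 = $107

$107


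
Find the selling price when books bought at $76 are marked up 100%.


Calculate the markup amount:
100% of $76 = $76
Add to cost:
$76 + $76 = $152

$152


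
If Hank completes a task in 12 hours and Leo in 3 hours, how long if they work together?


Hank's rate: 1/12 of the job per hour
Leo's rate: 1/3 of the job per hour
Combined rate: 1/12 + 1/3 = 5/12 per hour
Time = 1 / (5/12) = 12/5 = 2.4 hours

2.4 hours


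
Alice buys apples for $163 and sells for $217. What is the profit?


Selling price = $217
Cost price = $163
Profit = selling price - cost price:
Profit = $217 - $163 = $54

$54


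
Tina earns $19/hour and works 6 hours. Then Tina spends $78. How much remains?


Calculate earnings:
6 x $19 = $114
Subtract spending:
$114 - $78 = $36

$36


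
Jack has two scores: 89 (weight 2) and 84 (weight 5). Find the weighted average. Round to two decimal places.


Weighted sum:
2 x 89 + 5 x 84 = 598
Total weight:
2 + 5 = 7
Weighted average:
598 / 7 = 85.4285... ≈ 85.43

85.43


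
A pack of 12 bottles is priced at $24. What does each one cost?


Total cost: $24
Number of items: 12
Unit price: $24 / 12 = $2

$2


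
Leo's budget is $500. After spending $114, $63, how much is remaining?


Add up expenses:
$114 + $63 = $177
Subtract from budget:
$500 - $177 = $323

$323


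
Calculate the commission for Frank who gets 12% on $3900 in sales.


Convert rate to decimal:
12% = 0.12
Multiply by sales:
$3900 x 0.12 = $468

$468


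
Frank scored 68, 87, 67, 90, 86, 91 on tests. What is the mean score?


Add the scores:
68 + 87 + 67 + 90 + 86 + 91 = 489
Divide by the number of tests:
489 / 6 = 81.5

81.5


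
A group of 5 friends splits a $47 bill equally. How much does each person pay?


Total bill: $47
Number of people: 5
Each pays: $47 / 5 = $9.40

$9.40


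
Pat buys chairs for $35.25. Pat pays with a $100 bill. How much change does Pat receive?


Start with the amount paid:
$100
Subtract the price:
$100 - $35.25 = $64.75

$64.75


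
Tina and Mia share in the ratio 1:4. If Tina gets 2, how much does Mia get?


Find the multiplier:
2 / 1 = 2
Apply to Mia's share:
4 x 2 = 8

8


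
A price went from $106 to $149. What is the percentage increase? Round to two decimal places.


Find the absolute change:
|149 - 106| = 43
Divide by original and multiply by 100:
43 / 106 x 100 = 40.5660...% ≈ 40.57%

40.57%


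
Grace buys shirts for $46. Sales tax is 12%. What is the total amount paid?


Calculate the tax:
12% of $46 = $5.52
Add tax to price:
$46 + $5.52 = $51.52

$51.52


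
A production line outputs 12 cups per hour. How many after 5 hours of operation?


Production rate: 12 cups per hour
Time: 5 hours
Total: 12 x 5 = 60 cups

60 cups


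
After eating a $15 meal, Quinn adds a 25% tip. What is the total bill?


Calculate the tip:
25% of $15 = $3.75
Add tip to meal cost:
$15 + $3.75 = $18.75

$18.75


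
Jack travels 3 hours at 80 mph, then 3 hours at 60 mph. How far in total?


Leg 1 distance:
80 x 3 = 240 miles
Leg 2 distance:
60 x 3 = 180 miles
Total distance:
240 + 180 = 420 miles

420 miles


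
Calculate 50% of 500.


Convert percentage to decimal:
50% = 0.5
Multiply:
500 x 0.5 = 250

250


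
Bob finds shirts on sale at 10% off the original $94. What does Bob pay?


Calculate the discount amount:
10% of $94 = $9.40
Subtract from original:
$94 - $9.40 = $84.60

$84.60


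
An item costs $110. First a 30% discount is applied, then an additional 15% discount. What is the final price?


First discount:
30% of $110 = $33
Price after first discount:
$110 - $33 = $77
Second discount:
15% of $77 = $11.55
Final price:
$77 - $11.55 = $65.45

$65.45


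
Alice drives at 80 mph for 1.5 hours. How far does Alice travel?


Use the formula: distance = speed x time
Speed = 80 mph, Time = 1.5 hours
80 x 1.5 = 120 miles

120 miles


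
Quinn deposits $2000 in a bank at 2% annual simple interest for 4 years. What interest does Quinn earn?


Use the formula I = P x R x T / 100
P x R x T = 2000 x 2 x 4 = 16000
I = 16000 / 100 = $160

$160


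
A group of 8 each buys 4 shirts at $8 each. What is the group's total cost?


Cost per person:
4 x $8 = $32
Group total:
8 x $32 = $256

$256


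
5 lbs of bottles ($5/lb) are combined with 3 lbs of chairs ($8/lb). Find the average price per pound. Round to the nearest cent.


Cost of bottles:
5 x $5 = $25
Cost of chairs:
3 x $8 = $24
Total cost: $25 + $24 = $49
Total weight: 8 lbs
Average: $49 / 8 = $6.125 ≈ $6.13/lb

$6.13/lb


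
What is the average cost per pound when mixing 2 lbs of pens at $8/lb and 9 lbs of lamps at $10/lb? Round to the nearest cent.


Cost of pens:
2 x $8 = $16
Cost of lamps:
9 x $10 = $90
Total cost: $16 + $90 = $106
Total weight: 11 lbs
Average: $106 / 11 = $9.6363... ≈ $9.64/lb

$9.64/lb


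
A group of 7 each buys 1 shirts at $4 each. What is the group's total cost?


Cost per person:
1 x $4 = $4
Group total:
7 x $4 = $28

$28


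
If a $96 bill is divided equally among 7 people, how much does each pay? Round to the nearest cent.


Total bill: $96
Number of people: 7
Each pays: $96 / 7 = $13.7142... ≈ $13.71

$13.71


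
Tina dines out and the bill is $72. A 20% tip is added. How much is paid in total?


Calculate the tip:
20% of $72 = $14.40
Add tip to meal cost:
$72 + $14.40 = $86.40

$86.40


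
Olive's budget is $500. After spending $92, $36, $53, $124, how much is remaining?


Add up expenses:
$92 + $36 + $53 + $124 = $305
Subtract from budget:
$500 - $305 = $195

$195


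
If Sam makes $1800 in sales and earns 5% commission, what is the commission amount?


Convert rate to decimal:
5% = 0.05
Multiply by sales:
$1800 x 0.05 = $90

$90


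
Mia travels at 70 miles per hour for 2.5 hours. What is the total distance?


Use the formula: distance = speed x time
Speed = 70 mph, Time = 2.5 hours
70 x 2.5 = 175 miles

175 miles


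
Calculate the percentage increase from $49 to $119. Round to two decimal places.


Find the absolute change:
|119 - 49| = 70
Divide by original and multiply by 100:
70 / 49 x 100 = 142.8571...% ≈ 142.86%

142.86%


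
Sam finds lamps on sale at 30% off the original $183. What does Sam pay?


Calculate the discount amount:
30% of $183 = $54.90
Subtract from original:
$183 - $54.90 = $128.10

$128.10


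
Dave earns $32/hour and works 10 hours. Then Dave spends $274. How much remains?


Calculate earnings:
10 x $32 = $320
Subtract spending:
$320 - $274 = $46

$46


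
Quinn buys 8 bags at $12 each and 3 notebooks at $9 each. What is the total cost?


Cost of bags:
8 x $12 = $96
Cost of notebooks:
3 x $9 = $27
Add both:
$96 + $27 = $123

$123


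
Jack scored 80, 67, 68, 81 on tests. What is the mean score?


Add the scores:
80 + 67 + 68 + 81 = 296
Divide by the number of tests:
296 / 4 = 74

74


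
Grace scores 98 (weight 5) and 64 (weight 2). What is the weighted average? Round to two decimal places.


Weighted sum:
5 x 98 + 2 x 64 = 618
Total weight:
5 + 2 = 7
Weighted average:
618 / 7 = 88.2857... ≈ 88.29

88.29


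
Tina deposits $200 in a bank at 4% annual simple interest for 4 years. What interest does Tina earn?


Use the formula I = P x R x T / 100
P x R x T = 200 x 4 x 4 = 3200
I = 3200 / 100 = $32

$32


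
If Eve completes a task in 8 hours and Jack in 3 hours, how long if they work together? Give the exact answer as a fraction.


Eve's rate: 1/8 of the job per hour
Jack's rate: 1/3 of the job per hour
Combined rate: 1/8 + 1/3 = 11/24 per hour
Time = 1 / (11/24) = 24/11 hours (≈ 2.18 hours)

24/11 hours


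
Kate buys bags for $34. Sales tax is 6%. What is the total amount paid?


Calculate the tax:
6% of $34 = $2.04
Add tax to price:
$34 + $2.04 = $36.04

$36.04


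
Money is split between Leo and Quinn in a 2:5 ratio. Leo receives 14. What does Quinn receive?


Find the multiplier:
14 / 2 = 7
Apply to Quinn's share:
5 x 7 = 35

35


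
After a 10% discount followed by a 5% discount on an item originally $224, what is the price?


First discount:
10% of $224 = $22.40
Price after first discount:
$224 - $22.40 = $201.60
Second discount:
5% of $201.60 = $10.08
Final price:
$201.60 - $10.08 = $191.52

$191.52


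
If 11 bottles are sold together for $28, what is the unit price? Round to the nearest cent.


Total cost: $28
Number of items: 11
Unit price: $28 / 11 = $2.5454... ≈ $2.55

$2.55


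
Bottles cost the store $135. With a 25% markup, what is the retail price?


Calculate the markup amount:
25% of $135 = $33.75
Add to cost:
$135 + $33.75 = $168.75

$168.75


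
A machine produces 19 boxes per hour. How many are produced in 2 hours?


Production rate: 19 boxes per hour
Time: 2 hours
Total: 19 x 2 = 38 boxes

38 boxes


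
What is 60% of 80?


Convert percentage to decimal:
60% = 0.6
Multiply:
80 x 0.6 = 48

48


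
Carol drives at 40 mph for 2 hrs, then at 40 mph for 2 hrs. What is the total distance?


Leg 1 distance:
40 x 2 = 80 miles
Leg 2 distance:
40 x 2 = 80 miles
Total distance:
80 + 80 = 160 miles

160 miles


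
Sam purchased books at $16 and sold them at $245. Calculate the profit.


Selling price = $245
Cost price = $16
Profit = selling price - cost price:
Profit = $245 - $16 = $229

$229


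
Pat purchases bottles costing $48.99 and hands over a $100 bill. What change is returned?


Start with the amount paid:
$100
Subtract the price:
$100 - $48.99 = $51.01

$51.01


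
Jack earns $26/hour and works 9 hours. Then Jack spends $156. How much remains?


Calculate earnings:
9 x $26 = $234
Subtract spending:
$234 - $156 = $78

$78


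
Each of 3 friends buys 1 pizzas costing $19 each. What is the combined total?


Cost per person:
1 x $19 = $19
Group total:
3 x $19 = $57

$57


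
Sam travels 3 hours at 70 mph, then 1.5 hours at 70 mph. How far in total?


Leg 1 distance:
70 x 3 = 210 miles
Leg 2 distance:
70 x 1.5 = 105 miles
Total distance:
210 + 105 = 315 miles

315 miles


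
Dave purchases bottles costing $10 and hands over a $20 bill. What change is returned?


Start with the amount paid:
$20
Subtract the price:
$20 - $10 = $10

$10


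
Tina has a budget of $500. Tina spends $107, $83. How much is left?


Add up expenses:
$107 + $83 = $190
Subtract from budget:
$500 - $190 = $310

$310


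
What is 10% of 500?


Convert percentage to decimal:
10% = 0.1
Multiply:
500 x 0.1 = 50

50


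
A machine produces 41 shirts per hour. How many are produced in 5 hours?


Production rate: 41 shirts per hour
Time: 5 hours
Total: 41 x 5 = 205 shirts

205 shirts


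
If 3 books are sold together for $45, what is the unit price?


Total cost: $45
Number of items: 3
Unit price: $45 / 3 = $15

$15


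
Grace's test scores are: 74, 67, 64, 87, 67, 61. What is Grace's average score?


Add the scores:
74 + 67 + 64 + 87 + 67 + 61 = 420
Divide by the number of tests:
420 / 6 = 70

70


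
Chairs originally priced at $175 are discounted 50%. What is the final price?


Calculate the discount amount:
50% of $175 = $87.50
Subtract from original:
$175 - $87.50 = $87.50

$87.50


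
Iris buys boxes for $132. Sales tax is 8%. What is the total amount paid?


Calculate the tax:
8% of $132 = $10.56
Add tax to price:
$132 + $10.56 = $142.56

$142.56


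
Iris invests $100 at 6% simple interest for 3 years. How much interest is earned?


Use the formula I = P x R x T / 100
P x R x T = 100 x 6 x 3 = 1800
I = 1800 / 100 = $18

$18
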